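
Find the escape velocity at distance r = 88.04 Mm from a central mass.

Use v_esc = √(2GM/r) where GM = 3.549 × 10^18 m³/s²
r = 88.04 Mm = 8.804 × 10^7 m
GM = 3.549 × 10^18 m³/s²
2GM/r = 2 × (3.549 × 10^18) / (8.804 × 10^7) = 8.06224 × 10^10 m²/s²
v_esc = √(2GM/r) = 283941 m/s ≈ 283.9 km/s

Final answer: 283.9 km/s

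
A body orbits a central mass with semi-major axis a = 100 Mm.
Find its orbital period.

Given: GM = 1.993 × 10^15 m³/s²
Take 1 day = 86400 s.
a = 100 Mm = 1 × 10^8 m
GM = 1.993 × 10^15 m³/s²
a³ = 1 × 10^24 m³
T = 2π √(a³/GM) = 2π √((1 × 10^24) / (1.993 × 10^15)) = 2π × 22399.9 s
T = 140743 s ≈ 1.629 days

Final answer: 1.629 days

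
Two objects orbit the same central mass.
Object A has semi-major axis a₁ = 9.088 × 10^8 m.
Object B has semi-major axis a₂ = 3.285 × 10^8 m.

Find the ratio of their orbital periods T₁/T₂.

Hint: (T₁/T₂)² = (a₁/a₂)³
a₁ = 9.088 × 10^8 m
a₂ = 3.285 × 10^8 m
a₁/a₂ = 2.76651
T₁/T₂ = (a₁/a₂)^(3/2) = (2.76651)^1.5 = 4.6015

Final answer: T₁/T₂ = 4.601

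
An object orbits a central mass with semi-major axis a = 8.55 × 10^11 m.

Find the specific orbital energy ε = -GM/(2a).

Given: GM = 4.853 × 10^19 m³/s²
a = 8.55 × 10^11 m
GM = 4.853 × 10^19 m³/s²
2a = 1.71 × 10^12 m
ε = −GM/(2a) = -2.83801 × 10^7 J/kg ≈ -28.38 MJ/kg

Final answer: -28.38 MJ/kg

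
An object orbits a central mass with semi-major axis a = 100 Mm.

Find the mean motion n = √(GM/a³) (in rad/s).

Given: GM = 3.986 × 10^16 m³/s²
a = 100 Mm = 1 × 10^8 m
GM = 3.986 × 10^16 m³/s²
a³ = 1 × 10^24 m³
GM/a³ = (3.986 × 10^16) / (1 × 10^24) = 3.986 × 10^-8 s⁻²
n = √(GM/a³) = 0.00019965 rad/s ≈ 0.0001996 rad/s

Final answer: n = 0.0001996 rad/s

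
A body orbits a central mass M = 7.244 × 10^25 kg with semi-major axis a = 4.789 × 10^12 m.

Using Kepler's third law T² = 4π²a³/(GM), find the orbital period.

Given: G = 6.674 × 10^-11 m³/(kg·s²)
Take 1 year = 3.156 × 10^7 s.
M = 7.244 × 10^25 kg
GM = G × M = 6.674 × 10^-11 × 7.244 × 10^25 = 4.83465 × 10^15 m³/s²
a = 4.789 × 10^12 m
a³ = 1.09833 × 10^38 m³
T = 2π √(a³/GM) = 2π √((1.09833 × 10^38) / (4.83465 × 10^15)) = 2π × 1.50725 × 10^11 s
T = 9.47032 × 10^11 s ≈ 3.001 × 10^4 years

Final answer: 3.001 × 10^4 years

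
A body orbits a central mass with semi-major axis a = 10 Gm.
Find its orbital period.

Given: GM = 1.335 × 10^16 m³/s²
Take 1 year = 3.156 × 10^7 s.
a = 10 Gm = 1 × 10^10 m
GM = 1.335 × 10^16 m³/s²
a³ = 1 × 10^30 m³
T = 2π √(a³/GM) = 2π √((1 × 10^30) / (1.335 × 10^16)) = 2π × 8.65485 × 10^6 s
T = 5.438 × 10^7 s ≈ 1.723 years

Final answer: 1.723 years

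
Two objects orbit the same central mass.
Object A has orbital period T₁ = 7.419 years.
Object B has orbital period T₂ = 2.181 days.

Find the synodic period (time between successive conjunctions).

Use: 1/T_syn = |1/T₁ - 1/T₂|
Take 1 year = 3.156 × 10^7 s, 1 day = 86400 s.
T₁ = 7.419 years = 2.34144 × 10^8 s
T₂ = 2.181 days = 188438 s
1/T₁ = 4.27088 × 10^-9 s⁻¹
1/T₂ = 5.30677 × 10^-6 s⁻¹
|1/T₁ − 1/T₂| = 5.3025 × 10^-6 s⁻¹
T_syn = 1 / |1/T₁ − 1/T₂| = 188590 s ≈ 2.183 days

Final answer: T_syn = 2.183 days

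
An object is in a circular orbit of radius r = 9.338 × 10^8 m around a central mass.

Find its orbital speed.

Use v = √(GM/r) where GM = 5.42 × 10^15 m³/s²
r = 9.338 × 10^8 m
GM = 5.42 × 10^15 m³/s²
GM/r = (5.42 × 10^15) / (9.338 × 10^8) = 5.80424 × 10^6 m²/s²
v = √(GM/r) = 2409.2 m/s ≈ 2.409 km/s

Final answer: 2.409 km/s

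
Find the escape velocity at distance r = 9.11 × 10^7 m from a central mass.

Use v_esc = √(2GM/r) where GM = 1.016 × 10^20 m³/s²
r = 9.11 × 10^7 m
GM = 1.016 × 10^20 m³/s²
2GM/r = 2 × (1.016 × 10^20) / (9.11 × 10^7) = 2.23052 × 10^12 m²/s²
v_esc = √(2GM/r) = 1.49349 × 10^6 m/s ≈ 1493 km/s

Final answer: 1493 km/s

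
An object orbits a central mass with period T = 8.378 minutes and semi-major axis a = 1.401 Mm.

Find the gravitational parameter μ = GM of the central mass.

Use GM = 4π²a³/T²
T = 8.378 minutes = 502.68 s
a = 1.401 Mm = 1.401 × 10^6 m
a³ = 2.74988 × 10^18 m³
T² = 252687 s²
GM = 4π² × (2.74988 × 10^18) / 252687 = 4.29626 × 10^14 m³/s²
GM ≈ 4.296 × 10^14 m³/s²

Final answer: GM = 4.296 × 10^14 m³/s²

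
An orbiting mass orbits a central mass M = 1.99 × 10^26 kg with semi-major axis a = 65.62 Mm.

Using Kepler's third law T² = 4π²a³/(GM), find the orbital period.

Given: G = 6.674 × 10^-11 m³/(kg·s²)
M = 1.99 × 10^26 kg
GM = G × M = 6.674 × 10^-11 × 1.99 × 10^26 = 1.32813 × 10^16 m³/s²
a = 65.62 Mm = 6.562 × 10^7 m
a³ = 2.82559 × 10^23 m³
T = 2π √(a³/GM) = 2π √((2.82559 × 10^23) / (1.32813 × 10^16)) = 2π × 4612.48 s
T = 28981.1 s ≈ 8.05 hours

Final answer: 8.05 hours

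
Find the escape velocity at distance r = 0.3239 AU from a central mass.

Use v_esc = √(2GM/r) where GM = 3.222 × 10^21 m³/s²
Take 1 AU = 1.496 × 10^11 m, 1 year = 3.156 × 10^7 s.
r = 0.3239 AU = 4.84554 × 10^10 m
GM = 3.222 × 10^21 m³/s²
2GM/r = 2 × (3.222 × 10^21) / (4.84554 × 10^10) = 1.32988 × 10^11 m²/s²
v_esc = √(2GM/r) = 364675 m/s ≈ 76.93 AU/year

Final answer: 76.93 AU/year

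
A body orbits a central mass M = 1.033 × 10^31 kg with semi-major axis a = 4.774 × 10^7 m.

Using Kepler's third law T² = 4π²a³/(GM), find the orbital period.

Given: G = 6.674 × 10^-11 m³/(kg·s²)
M = 1.033 × 10^31 kg
GM = G × M = 6.674 × 10^-11 × 1.033 × 10^31 = 6.89424 × 10^20 m³/s²
a = 4.774 × 10^7 m
a³ = 1.08805 × 10^23 m³
T = 2π √(a³/GM) = 2π √((1.08805 × 10^23) / (6.89424 × 10^20)) = 2π × 12.5626 s
T = 78.9333 s ≈ 1.316 minutes

Final answer: 1.316 minutes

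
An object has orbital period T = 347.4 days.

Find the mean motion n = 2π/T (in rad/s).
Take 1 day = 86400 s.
T = 347.4 days = 3.00154 × 10^7 s
n = 2π / (3.00154 × 10^7 s) = 2.09332 × 10^-7 rad/s ≈ 2.093 × 10^-7 rad/s

Final answer: n = 2.093 × 10^-7 rad/s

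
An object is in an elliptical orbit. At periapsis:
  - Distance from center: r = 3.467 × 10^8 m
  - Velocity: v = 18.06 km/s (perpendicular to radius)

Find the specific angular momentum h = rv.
r = 3.467 × 10^8 m
v = 18.06 km/s = 18060 m/s
h = rv = 3.467 × 10^8 × 18060 = 6.2614 × 10^12 m²/s ≈ 6.261 × 10^12 m²/s

Final answer: h = 6.261 × 10^12 m²/s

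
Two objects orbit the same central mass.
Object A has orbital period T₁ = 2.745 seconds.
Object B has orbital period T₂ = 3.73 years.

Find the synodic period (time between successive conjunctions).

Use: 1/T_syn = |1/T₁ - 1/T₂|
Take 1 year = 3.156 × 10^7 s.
T₁ = 2.745 seconds
T₂ = 3.73 years = 1.17719 × 10^8 s
1/T₁ = 0.364299 s⁻¹
1/T₂ = 8.49482 × 10^-9 s⁻¹
|1/T₁ − 1/T₂| = 0.364299 s⁻¹
T_syn = 1 / |1/T₁ − 1/T₂| = 2.745 s ≈ 2.745 seconds

Final answer: T_syn = 2.745 seconds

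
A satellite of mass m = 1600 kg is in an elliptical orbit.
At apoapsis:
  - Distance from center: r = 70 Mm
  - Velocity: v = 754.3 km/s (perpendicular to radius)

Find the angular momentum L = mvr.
r = 70 Mm = 7 × 10^7 m
v = 754.3 km/s = 754300 m/s
vr = 754300 × 7 × 10^7 = 5.2801 × 10^13 m²/s
L = m × vr = 1600 × 5.2801 × 10^13 = 8.44816 × 10^16 kg·m²/s ≈ 8.448 × 10^16 kg·m²/s

Final answer: L = 8.448 × 10^16 kg·m²/s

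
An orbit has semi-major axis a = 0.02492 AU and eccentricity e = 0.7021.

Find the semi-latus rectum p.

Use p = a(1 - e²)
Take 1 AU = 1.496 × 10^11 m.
a = 0.02492 AU = 3.72803 × 10^9 m
e = 0.7021,  e² = 0.492944,  1 − e² = 0.507056
p = a(1 − e²) = 3.72803 × 10^9 m × 0.507056 = 1.89032 × 10^9 m ≈ 0.01264 AU

Final answer: p = 0.01264 AU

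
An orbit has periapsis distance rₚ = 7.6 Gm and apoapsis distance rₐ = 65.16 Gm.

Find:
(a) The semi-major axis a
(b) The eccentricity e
rₚ = 7.6 Gm = 7.6 × 10^9 m
rₐ = 65.16 Gm = 6.516 × 10^10 m
(a) a = (rₚ + rₐ)/2 = 3.638 × 10^10 m ≈ 36.38 Gm
(b) e = (rₐ − rₚ)/(rₐ + rₚ) = (5.756 × 10^10) / (7.276 × 10^10) = 0.791094

Final answer:
(a) a = 36.38 Gm
(b) e = 0.7911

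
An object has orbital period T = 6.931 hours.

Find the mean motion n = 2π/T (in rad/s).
T = 6.931 hours = 24951.6 s
n = 2π / 24951.6 s = 0.000251815 rad/s ≈ 0.0002518 rad/s

Final answer: n = 0.0002518 rad/s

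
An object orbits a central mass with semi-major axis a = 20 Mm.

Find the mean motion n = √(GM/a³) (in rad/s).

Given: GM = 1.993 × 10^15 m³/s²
a = 20 Mm = 2 × 10^7 m
GM = 1.993 × 10^15 m³/s²
a³ = 8 × 10^21 m³
GM/a³ = (1.993 × 10^15) / (8 × 10^21) = 2.49125 × 10^-7 s⁻²
n = √(GM/a³) = 0.000499124 rad/s ≈ 0.0004991 rad/s

Final answer: n = 0.0004991 rad/s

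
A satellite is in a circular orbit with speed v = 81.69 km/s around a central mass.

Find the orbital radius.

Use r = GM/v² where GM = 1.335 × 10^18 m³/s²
v = 81.69 km/s = 81690 m/s
GM = 1.335 × 10^18 m³/s²
v² = 6.67326 × 10^9 m²/s²
r = GM/v² = (1.335 × 10^18) / (6.67326 × 10^9) = 2.00052 × 10^8 m ≈ 200.1 Mm

Final answer: 200.1 Mm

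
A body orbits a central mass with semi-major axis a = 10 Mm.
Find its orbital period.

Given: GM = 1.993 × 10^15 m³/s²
a = 10 Mm = 1 × 10^7 m
GM = 1.993 × 10^15 m³/s²
a³ = 1 × 10^21 m³
T = 2π √(a³/GM) = 2π √((1 × 10^21) / (1.993 × 10^15)) = 2π × 708.347 s
T = 4450.68 s ≈ 1.236 hours

Final answer: 1.236 hours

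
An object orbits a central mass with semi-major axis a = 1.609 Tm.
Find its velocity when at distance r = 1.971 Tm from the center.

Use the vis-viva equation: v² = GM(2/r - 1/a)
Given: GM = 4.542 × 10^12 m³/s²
a = 1.609 Tm = 1.609 × 10^12 m
r = 1.971 Tm = 1.971 × 10^12 m
GM = 4.542 × 10^12 m³/s²
2/r − 1/a = 1.01471 × 10^-12 − 6.21504 × 10^-13 = 3.93209 × 10^-13 m⁻¹
v² = GM (2/r − 1/a) = 1.78596 m²/s²
v = 1.3364 m/s ≈ 1.336 m/s

Final answer: 1.336 m/s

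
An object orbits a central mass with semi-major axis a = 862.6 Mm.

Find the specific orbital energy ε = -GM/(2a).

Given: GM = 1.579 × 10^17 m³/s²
a = 862.6 Mm = 8.626 × 10^8 m
GM = 1.579 × 10^17 m³/s²
2a = 1.7252 × 10^9 m
ε = −GM/(2a) = -9.15256 × 10^7 J/kg ≈ -91.53 MJ/kg

Final answer: -91.53 MJ/kg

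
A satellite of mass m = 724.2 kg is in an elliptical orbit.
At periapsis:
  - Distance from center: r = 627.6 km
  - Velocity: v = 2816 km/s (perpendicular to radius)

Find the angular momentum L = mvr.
r = 627.6 km = 627600 m
v = 2816 km/s = 2.816 × 10^6 m/s
vr = 2.816 × 10^6 × 627600 = 1.76732 × 10^12 m²/s
L = m × vr = 724.2 × 1.76732 × 10^12 = 1.27989 × 10^15 kg·m²/s ≈ 1.28 × 10^15 kg·m²/s

Final answer: L = 1.28 × 10^15 kg·m²/s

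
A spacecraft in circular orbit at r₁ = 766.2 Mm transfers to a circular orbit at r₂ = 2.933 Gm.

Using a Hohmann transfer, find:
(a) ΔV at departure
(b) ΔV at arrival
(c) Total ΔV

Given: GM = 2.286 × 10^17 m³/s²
r₁ = 766.2 Mm = 7.662 × 10^8 m
r₂ = 2.933 Gm = 2.933 × 10^9 m
GM = 2.286 × 10^17 m³/s²
Transfer ellipse: a_t = (r₁ + r₂)/2 = 1.8496 × 10^9 m
Circular speed at r₁: v₁ = √(GM/r₁) = 17273 m/s
Transfer speed at r₁ (periapsis): v₁ₜ = √(GM(2/r₁ − 1/a_t)) = 21751.2 m/s
(a) ΔV₁ = v₁ₜ − v₁ = 4478.28 m/s ≈ 4.478 km/s
Circular speed at r₂: v₂ = √(GM/r₂) = 8828.4 m/s
Transfer speed at r₂ (apoapsis): v₂ₜ = √(GM(2/r₂ − 1/a_t)) = 5682.17 m/s
(b) ΔV₂ = v₂ − v₂ₜ = 3146.23 m/s ≈ 3.146 km/s
(c) ΔV_total = ΔV₁ + ΔV₂ = 7624.51 m/s ≈ 7.625 km/s

Final answer:
(a) ΔV₁ = 4.478 km/s
(b) ΔV₂ = 3.146 km/s
(c) ΔV_total = 7.625 km/s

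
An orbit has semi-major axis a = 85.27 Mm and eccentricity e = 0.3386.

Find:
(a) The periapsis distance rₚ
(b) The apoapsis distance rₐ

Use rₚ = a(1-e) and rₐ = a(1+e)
a = 85.27 Mm = 8.527 × 10^7 m
e = 0.3386:  1 − e = 0.6614,  1 + e = 1.3386
(a) rₚ = a(1 − e) = 8.527 × 10^7 m × 0.6614 = 5.63976 × 10^7 m ≈ 56.4 Mm
(b) rₐ = a(1 + e) = 8.527 × 10^7 m × 1.3386 = 1.14142 × 10^8 m ≈ 114.1 Mm

Final answer:
(a) rₚ = 56.4 Mm
(b) rₐ = 114.1 Mm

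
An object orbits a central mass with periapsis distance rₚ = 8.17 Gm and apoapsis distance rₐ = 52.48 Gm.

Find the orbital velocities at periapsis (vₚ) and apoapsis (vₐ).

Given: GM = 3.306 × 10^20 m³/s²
rₚ = 8.17 Gm = 8.17 × 10^9 m
rₐ = 52.48 Gm = 5.248 × 10^10 m
GM = 3.306 × 10^20 m³/s²
a = (rₚ + rₐ)/2 = 3.0325 × 10^10 m
Vis-viva: v² = GM (2/r − 1/a)
vₚ² = 3.306 × 10^20 × (2.44798 × 10^-10 − 3.29761 × 10^-11) = 7.00283 × 10^10 m²/s²
vₚ = 264629 m/s ≈ 264.6 km/s
vₐ² = 3.306 × 10^20 × (3.81098 × 10^-11 − 3.29761 × 10^-11) = 1.69719 × 10^9 m²/s²
vₐ = 41197 m/s ≈ 41.2 km/s

Final answer: vₚ = 264.6 km/s, vₐ = 41.2 km/s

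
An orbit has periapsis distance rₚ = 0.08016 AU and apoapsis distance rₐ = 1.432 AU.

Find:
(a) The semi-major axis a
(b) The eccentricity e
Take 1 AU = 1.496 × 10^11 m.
rₚ = 0.08016 AU = 1.19919 × 10^10 m
rₐ = 1.432 AU = 2.14227 × 10^11 m
(a) a = (rₚ + rₐ)/2 = 1.1311 × 10^11 m ≈ 0.7561 AU
(b) e = (rₐ − rₚ)/(rₐ + rₚ) = (2.02235 × 10^11) / (2.26219 × 10^11) = 0.893979

Final answer:
(a) a = 0.7561 AU
(b) e = 0.894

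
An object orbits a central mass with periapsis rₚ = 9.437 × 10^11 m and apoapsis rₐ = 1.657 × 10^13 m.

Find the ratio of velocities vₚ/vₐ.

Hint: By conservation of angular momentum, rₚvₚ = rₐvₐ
rₚ = 9.437 × 10^11 m
rₐ = 1.657 × 10^13 m
rₚvₚ = rₐvₐ  ⇒  vₚ/vₐ = rₐ/rₚ
vₚ/vₐ = (1.657 × 10^13) / (9.437 × 10^11) = 17.5585

Final answer: vₚ/vₐ = 17.56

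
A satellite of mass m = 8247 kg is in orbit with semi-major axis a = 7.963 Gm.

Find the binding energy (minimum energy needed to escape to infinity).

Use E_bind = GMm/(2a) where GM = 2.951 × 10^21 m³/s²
a = 7.963 Gm = 7.963 × 10^9 m
GM = 2.951 × 10^21 m³/s²
m = 8247 kg
GMm = 2.951 × 10^21 × 8247 = 2.43369 × 10^25 m³·kg/s²
2a = 1.5926 × 10^10 m
E_bind = GMm/(2a) = 1.52812 × 10^15 J ≈ 1.528 PJ

Final answer: 1.528 PJ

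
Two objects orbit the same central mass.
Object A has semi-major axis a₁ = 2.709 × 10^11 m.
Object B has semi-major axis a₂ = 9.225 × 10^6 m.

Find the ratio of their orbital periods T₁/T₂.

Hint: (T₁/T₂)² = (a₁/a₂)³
a₁ = 2.709 × 10^11 m
a₂ = 9.225 × 10^6 m
a₁/a₂ = 29365.9
T₁/T₂ = (a₁/a₂)^(3/2) = (29365.9)^1.5 = 5.03227 × 10^6

Final answer: T₁/T₂ = 5.032 × 10^6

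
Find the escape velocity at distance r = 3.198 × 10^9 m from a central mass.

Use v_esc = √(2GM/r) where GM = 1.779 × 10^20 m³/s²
r = 3.198 × 10^9 m
GM = 1.779 × 10^20 m³/s²
2GM/r = 2 × (1.779 × 10^20) / (3.198 × 10^9) = 1.11257 × 10^11 m²/s²
v_esc = √(2GM/r) = 333552 m/s ≈ 333.6 km/s

Final answer: 333.6 km/s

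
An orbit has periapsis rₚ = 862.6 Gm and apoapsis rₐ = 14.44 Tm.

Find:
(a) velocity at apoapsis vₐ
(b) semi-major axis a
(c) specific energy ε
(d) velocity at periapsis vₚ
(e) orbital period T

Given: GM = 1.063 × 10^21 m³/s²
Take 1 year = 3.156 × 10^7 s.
rₚ = 862.6 Gm = 8.626 × 10^11 m
rₐ = 14.44 Tm = 1.444 × 10^13 m
GM = 1.063 × 10^21 m³/s²
a = (rₚ + rₐ)/2 = 7.6513 × 10^12 m
e = (rₐ − rₚ)/(rₐ + rₚ) = (1.35774 × 10^13) / (1.53026 × 10^13) = 0.887261
(a) vₐ² = GM (2/rₐ − 1/a) = 1.063 × 10^21 × (1.38504 × 10^-13 − 1.30697 × 10^-13) = 8.29928 × 10^6 m²/s²;  vₐ = 2880.85 m/s ≈ 2.881 km/s
(b) a = 7.6513 × 10^12 m ≈ 7.651 Tm
(c) 2a = 1.53026 × 10^13 m;  ε = −GM/(2a) = -6.94653 × 10^7 J/kg ≈ -69.47 MJ/kg
(d) vₚ² = GM (2/rₚ − 1/a) = 1.063 × 10^21 × (2.31857 × 10^-12 − 1.30697 × 10^-13) = 2.32571 × 10^9 m²/s²;  vₚ = 48225.6 m/s ≈ 48.23 km/s
(e) a³ = 4.47925 × 10^38 m³;  T = 2π √(a³/GM) = 2π × 6.49137 × 10^8 s = 4.07865 × 10^9 s ≈ 129.2 years

Final answer:
(a) velocity at apoapsis vₐ = 2.881 km/s
(b) semi-major axis a = 7.651 Tm
(c) specific energy ε = -69.47 MJ/kg
(d) velocity at periapsis vₚ = 48.23 km/s
(e) orbital period T = 129.2 years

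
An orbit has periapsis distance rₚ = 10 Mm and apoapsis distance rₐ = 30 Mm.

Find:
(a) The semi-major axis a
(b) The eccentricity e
rₚ = 10 Mm = 1 × 10^7 m
rₐ = 30 Mm = 3 × 10^7 m
(a) a = (rₚ + rₐ)/2 = 2 × 10^7 m ≈ 20 Mm
(b) e = (rₐ − rₚ)/(rₐ + rₚ) = (2 × 10^7) / (4 × 10^7) = 0.5

Final answer:
(a) a = 20 Mm
(b) e = 0.5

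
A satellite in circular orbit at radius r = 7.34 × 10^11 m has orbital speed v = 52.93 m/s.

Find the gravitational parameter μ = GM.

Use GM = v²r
r = 7.34 × 10^11 m
v = 52.93 m/s
v² = 2801.58 m²/s²
GM = v²r = 2801.58 × 7.34 × 10^11 = 2.05636 × 10^15 m³/s²
GM ≈ 2.056 × 10^15 m³/s²

Final answer: GM = 2.056 × 10^15 m³/s²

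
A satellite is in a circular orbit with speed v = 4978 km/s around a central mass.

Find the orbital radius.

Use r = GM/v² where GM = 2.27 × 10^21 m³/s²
v = 4978 km/s = 4.978 × 10^6 m/s
GM = 2.27 × 10^21 m³/s²
v² = 2.47805 × 10^13 m²/s²
r = GM/v² = (2.27 × 10^21) / (2.47805 × 10^13) = 9.16043 × 10^7 m ≈ 91.6 Mm

Final answer: 91.6 Mm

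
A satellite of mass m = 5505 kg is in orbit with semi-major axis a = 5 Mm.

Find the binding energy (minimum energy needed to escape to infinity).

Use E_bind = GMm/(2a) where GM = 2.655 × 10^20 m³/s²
a = 5 Mm = 5 × 10^6 m
GM = 2.655 × 10^20 m³/s²
m = 5505 kg
GMm = 2.655 × 10^20 × 5505 = 1.46158 × 10^24 m³·kg/s²
2a = 1 × 10^7 m
E_bind = GMm/(2a) = 1.46158 × 10^17 J ≈ 146.2 PJ

Final answer: 146.2 PJ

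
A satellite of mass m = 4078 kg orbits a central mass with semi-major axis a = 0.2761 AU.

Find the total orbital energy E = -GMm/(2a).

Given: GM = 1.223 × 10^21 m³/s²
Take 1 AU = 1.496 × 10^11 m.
a = 0.2761 AU = 4.13046 × 10^10 m
GM = 1.223 × 10^21 m³/s²
2a = 8.26091 × 10^10 m
GMm = 1.223 × 10^21 × 4078 = 4.98739 × 10^24 m³·kg/s²
E = −GMm/(2a) = -6.03734 × 10^13 J ≈ -60.37 TJ

Final answer: -60.37 TJ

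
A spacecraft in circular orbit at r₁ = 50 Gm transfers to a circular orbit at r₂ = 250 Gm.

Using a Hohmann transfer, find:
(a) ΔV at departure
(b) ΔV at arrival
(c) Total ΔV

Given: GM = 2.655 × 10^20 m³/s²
r₁ = 50 Gm = 5 × 10^10 m
r₂ = 250 Gm = 2.5 × 10^11 m
GM = 2.655 × 10^20 m³/s²
Transfer ellipse: a_t = (r₁ + r₂)/2 = 1.5 × 10^11 m
Circular speed at r₁: v₁ = √(GM/r₁) = 72869.7 m/s
Transfer speed at r₁ (periapsis): v₁ₜ = √(GM(2/r₁ − 1/a_t)) = 94074.4 m/s
(a) ΔV₁ = v₁ₜ − v₁ = 21204.7 m/s ≈ 21.2 km/s
Circular speed at r₂: v₂ = √(GM/r₂) = 32588.3 m/s
Transfer speed at r₂ (apoapsis): v₂ₜ = √(GM(2/r₂ − 1/a_t)) = 18814.9 m/s
(b) ΔV₂ = v₂ − v₂ₜ = 13773.5 m/s ≈ 13.77 km/s
(c) ΔV_total = ΔV₁ + ΔV₂ = 34978.1 m/s ≈ 34.98 km/s

Final answer:
(a) ΔV₁ = 21.2 km/s
(b) ΔV₂ = 13.77 km/s
(c) ΔV_total = 34.98 km/s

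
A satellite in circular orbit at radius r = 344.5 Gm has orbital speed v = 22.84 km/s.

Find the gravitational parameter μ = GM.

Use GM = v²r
r = 344.5 Gm = 3.445 × 10^11 m
v = 22.84 km/s = 22840 m/s
v² = 5.21666 × 10^8 m²/s²
GM = v²r = 5.21666 × 10^8 × 3.445 × 10^11 = 1.79714 × 10^20 m³/s²
GM ≈ 1.797 × 10^20 m³/s²

Final answer: GM = 1.797 × 10^20 m³/s²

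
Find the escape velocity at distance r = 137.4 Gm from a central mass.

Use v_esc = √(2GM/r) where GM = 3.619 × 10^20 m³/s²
r = 137.4 Gm = 1.374 × 10^11 m
GM = 3.619 × 10^20 m³/s²
2GM/r = 2 × (3.619 × 10^20) / (1.374 × 10^11) = 5.26783 × 10^9 m²/s²
v_esc = √(2GM/r) = 72579.8 m/s ≈ 72.58 km/s

Final answer: 72.58 km/s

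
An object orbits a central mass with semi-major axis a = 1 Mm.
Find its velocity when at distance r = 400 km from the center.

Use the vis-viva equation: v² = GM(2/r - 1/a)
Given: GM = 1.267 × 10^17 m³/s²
a = 1 Mm = 1 × 10^6 m
r = 400 km = 400000 m
GM = 1.267 × 10^17 m³/s²
2/r − 1/a = 5 × 10^-6 − 1 × 10^-6 = 4 × 10^-6 m⁻¹
v² = GM (2/r − 1/a) = 5.068 × 10^11 m²/s²
v = 711899 m/s ≈ 711.9 km/s

Final answer: 711.9 km/s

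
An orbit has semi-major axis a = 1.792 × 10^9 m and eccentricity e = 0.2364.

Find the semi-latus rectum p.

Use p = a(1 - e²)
a = 1.792 × 10^9 m
e = 0.2364,  e² = 0.055885,  1 − e² = 0.944115
p = a(1 − e²) = 1.792 × 10^9 m × 0.944115 = 1.69185 × 10^9 m ≈ 1.692 × 10^9 m

Final answer: p = 1.692 × 10^9 m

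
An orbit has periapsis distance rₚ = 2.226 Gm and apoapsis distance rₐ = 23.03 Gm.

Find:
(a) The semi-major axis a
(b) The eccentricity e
rₚ = 2.226 Gm = 2.226 × 10^9 m
rₐ = 23.03 Gm = 2.303 × 10^10 m
(a) a = (rₚ + rₐ)/2 = 1.2628 × 10^10 m ≈ 12.63 Gm
(b) e = (rₐ − rₚ)/(rₐ + rₚ) = (2.0804 × 10^10) / (2.5256 × 10^10) = 0.823725

Final answer:
(a) a = 12.63 Gm
(b) e = 0.8237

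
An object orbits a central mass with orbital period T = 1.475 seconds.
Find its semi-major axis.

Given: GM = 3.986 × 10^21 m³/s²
T = 1.475 seconds
GM = 3.986 × 10^21 m³/s²
Kepler's third law: a³ = GM T² / (4π²)
T² = 2.17563 s²
a³ = (3.986 × 10^21) × 2.17563 / (4π²) = 2.19665 × 10^20 m³
a = (a³)^(1/3) = 6.03375 × 10^6 m ≈ 6.034 Mm

Final answer: 6.034 Mm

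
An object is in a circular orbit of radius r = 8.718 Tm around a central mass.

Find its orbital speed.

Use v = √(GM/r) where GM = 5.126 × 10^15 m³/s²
r = 8.718 Tm = 8.718 × 10^12 m
GM = 5.126 × 10^15 m³/s²
GM/r = (5.126 × 10^15) / (8.718 × 10^12) = 587.979 m²/s²
v = √(GM/r) = 24.2483 m/s ≈ 24.25 m/s

Final answer: 24.25 m/s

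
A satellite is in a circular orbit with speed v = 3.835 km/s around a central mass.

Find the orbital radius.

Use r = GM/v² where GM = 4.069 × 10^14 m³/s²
v = 3.835 km/s = 3835 m/s
GM = 4.069 × 10^14 m³/s²
v² = 1.47072 × 10^7 m²/s²
r = GM/v² = (4.069 × 10^14) / (1.47072 × 10^7) = 2.76667 × 10^7 m ≈ 27.67 Mm

Final answer: 27.67 Mm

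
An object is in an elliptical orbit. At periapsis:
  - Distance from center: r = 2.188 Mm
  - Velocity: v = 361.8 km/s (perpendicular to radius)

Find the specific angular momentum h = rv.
r = 2.188 Mm = 2.188 × 10^6 m
v = 361.8 km/s = 361800 m/s
h = rv = 2.188 × 10^6 × 361800 = 7.91618 × 10^11 m²/s ≈ 7.916 × 10^11 m²/s

Final answer: h = 7.916 × 10^11 m²/s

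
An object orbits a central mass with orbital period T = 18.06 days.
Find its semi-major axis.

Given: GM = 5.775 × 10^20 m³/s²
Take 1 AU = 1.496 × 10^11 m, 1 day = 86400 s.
T = 18.06 days = 1.56038 × 10^6 s
GM = 5.775 × 10^20 m³/s²
Kepler's third law: a³ = GM T² / (4π²)
T² = 2.4348 × 10^12 s²
a³ = (5.775 × 10^20) × (2.4348 × 10^12) / (4π²) = 3.56168 × 10^31 m³
a = (a³)^(1/3) = 3.29017 × 10^10 m ≈ 0.2199 AU

Final answer: 0.2199 AU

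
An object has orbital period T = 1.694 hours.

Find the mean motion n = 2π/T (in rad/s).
T = 1.694 hours = 6098.4 s
n = 2π / 6098.4 s = 0.0010303 rad/s ≈ 0.00103 rad/s

Final answer: n = 0.00103 rad/s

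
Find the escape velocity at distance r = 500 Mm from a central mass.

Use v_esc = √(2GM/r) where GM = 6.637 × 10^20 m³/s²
r = 500 Mm = 5 × 10^8 m
GM = 6.637 × 10^20 m³/s²
2GM/r = 2 × (6.637 × 10^20) / (5 × 10^8) = 2.6548 × 10^12 m²/s²
v_esc = √(2GM/r) = 1.62936 × 10^6 m/s ≈ 1629 km/s

Final answer: 1629 km/s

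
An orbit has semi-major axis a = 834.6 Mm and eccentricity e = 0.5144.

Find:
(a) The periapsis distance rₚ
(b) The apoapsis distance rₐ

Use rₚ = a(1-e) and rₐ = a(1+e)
a = 834.6 Mm = 8.346 × 10^8 m
e = 0.5144:  1 − e = 0.4856,  1 + e = 1.5144
(a) rₚ = a(1 − e) = 8.346 × 10^8 m × 0.4856 = 4.05282 × 10^8 m ≈ 405.3 Mm
(b) rₐ = a(1 + e) = 8.346 × 10^8 m × 1.5144 = 1.26392 × 10^9 m ≈ 1.264 Gm

Final answer:
(a) rₚ = 405.3 Mm
(b) rₐ = 1.264 Gm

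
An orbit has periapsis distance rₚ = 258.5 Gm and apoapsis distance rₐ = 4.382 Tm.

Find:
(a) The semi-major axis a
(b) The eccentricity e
rₚ = 258.5 Gm = 2.585 × 10^11 m
rₐ = 4.382 Tm = 4.382 × 10^12 m
(a) a = (rₚ + rₐ)/2 = 2.32025 × 10^12 m ≈ 2.32 Tm
(b) e = (rₐ − rₚ)/(rₐ + rₚ) = (4.1235 × 10^12) / (4.6405 × 10^12) = 0.88859

Final answer:
(a) a = 2.32 Tm
(b) e = 0.8886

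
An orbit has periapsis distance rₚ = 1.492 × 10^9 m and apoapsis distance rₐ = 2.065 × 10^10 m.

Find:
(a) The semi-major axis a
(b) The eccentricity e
rₚ = 1.492 × 10^9 m
rₐ = 2.065 × 10^10 m
(a) a = (rₚ + rₐ)/2 = 1.1071 × 10^10 m ≈ 1.107 × 10^10 m
(b) e = (rₐ − rₚ)/(rₐ + rₚ) = (1.9158 × 10^10) / (2.2142 × 10^10) = 0.865233

Final answer:
(a) a = 1.107 × 10^10 m
(b) e = 0.8652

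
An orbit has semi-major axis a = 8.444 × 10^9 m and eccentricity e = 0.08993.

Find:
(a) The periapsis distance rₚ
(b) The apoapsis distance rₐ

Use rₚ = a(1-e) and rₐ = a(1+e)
a = 8.444 × 10^9 m
e = 0.08993:  1 − e = 0.91007,  1 + e = 1.08993
(a) rₚ = a(1 − e) = 8.444 × 10^9 m × 0.91007 = 7.68463 × 10^9 m ≈ 7.685 × 10^9 m
(b) rₐ = a(1 + e) = 8.444 × 10^9 m × 1.08993 = 9.20337 × 10^9 m ≈ 9.203 × 10^9 m

Final answer:
(a) rₚ = 7.685 × 10^9 m
(b) rₐ = 9.203 × 10^9 m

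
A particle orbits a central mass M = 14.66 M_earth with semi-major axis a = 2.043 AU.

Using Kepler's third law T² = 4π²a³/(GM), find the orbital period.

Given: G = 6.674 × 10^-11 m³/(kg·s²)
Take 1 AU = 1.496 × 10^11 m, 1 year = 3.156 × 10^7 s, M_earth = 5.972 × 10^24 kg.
M = 14.66 M_earth = 8.75495 × 10^25 kg
GM = G × M = 6.674 × 10^-11 × 8.75495 × 10^25 = 5.84305 × 10^15 m³/s²
a = 2.043 AU = 3.05633 × 10^11 m
a³ = 2.85496 × 10^34 m³
T = 2π √(a³/GM) = 2π √((2.85496 × 10^34) / (5.84305 × 10^15)) = 2π × 2.21045 × 10^9 s
T = 1.38886 × 10^10 s ≈ 440.1 years

Final answer: 440.1 years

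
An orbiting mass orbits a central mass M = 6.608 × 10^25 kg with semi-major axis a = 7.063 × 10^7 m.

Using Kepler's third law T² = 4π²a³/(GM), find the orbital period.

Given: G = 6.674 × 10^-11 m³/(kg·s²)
M = 6.608 × 10^25 kg
GM = G × M = 6.674 × 10^-11 × 6.608 × 10^25 = 4.41018 × 10^15 m³/s²
a = 7.063 × 10^7 m
a³ = 3.52345 × 10^23 m³
T = 2π √(a³/GM) = 2π √((3.52345 × 10^23) / (4.41018 × 10^15)) = 2π × 8938.32 s
T = 56161.1 s ≈ 15.6 hours

Final answer: 15.6 hours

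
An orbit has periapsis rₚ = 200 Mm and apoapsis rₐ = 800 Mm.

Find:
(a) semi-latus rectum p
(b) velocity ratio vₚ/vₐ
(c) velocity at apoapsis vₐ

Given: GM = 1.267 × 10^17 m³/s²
rₚ = 200 Mm = 2 × 10^8 m
rₐ = 800 Mm = 8 × 10^8 m
GM = 1.267 × 10^17 m³/s²
a = (rₚ + rₐ)/2 = 5 × 10^8 m
e = (rₐ − rₚ)/(rₐ + rₚ) = (6 × 10^8) / (1 × 10^9) = 0.6
(a) 1 − e² = 0.64;  p = a(1 − e²) = 5 × 10^8 × 0.64 = 3.2 × 10^8 m ≈ 320 Mm
(b) vₚ/vₐ = rₐ/rₚ (angular momentum) = (8 × 10^8) / (2 × 10^8) = 4 ≈ 4
(c) vₐ² = GM (2/rₐ − 1/a) = 1.267 × 10^17 × (2.5 × 10^-9 − 2 × 10^-9) = 6.335 × 10^7 m²/s²;  vₐ = 7959.27 m/s ≈ 7.959 km/s

Final answer:
(a) semi-latus rectum p = 320 Mm
(b) velocity ratio vₚ/vₐ = 4
(c) velocity at apoapsis vₐ = 7.959 km/s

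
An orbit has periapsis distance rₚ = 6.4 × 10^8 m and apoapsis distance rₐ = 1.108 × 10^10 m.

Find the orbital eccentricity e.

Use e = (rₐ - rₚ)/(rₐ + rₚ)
rₚ = 6.4 × 10^8 m
rₐ = 1.108 × 10^10 m
rₐ − rₚ = 1.044 × 10^10 m
rₐ + rₚ = 1.172 × 10^10 m
e = (rₐ − rₚ)/(rₐ + rₚ) = 0.890785

Final answer: e = 0.8908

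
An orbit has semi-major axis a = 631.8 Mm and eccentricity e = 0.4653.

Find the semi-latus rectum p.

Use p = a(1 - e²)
a = 631.8 Mm = 6.318 × 10^8 m
e = 0.4653,  e² = 0.216504,  1 − e² = 0.783496
p = a(1 − e²) = 6.318 × 10^8 m × 0.783496 = 4.95013 × 10^8 m ≈ 495 Mm

Final answer: p = 495 Mm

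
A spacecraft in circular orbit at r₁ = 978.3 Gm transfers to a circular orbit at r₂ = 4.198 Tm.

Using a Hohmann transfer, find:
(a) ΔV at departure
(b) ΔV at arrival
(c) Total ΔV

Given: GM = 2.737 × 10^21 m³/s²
r₁ = 978.3 Gm = 9.783 × 10^11 m
r₂ = 4.198 Tm = 4.198 × 10^12 m
GM = 2.737 × 10^21 m³/s²
Transfer ellipse: a_t = (r₁ + r₂)/2 = 2.58815 × 10^12 m
Circular speed at r₁: v₁ = √(GM/r₁) = 52893.4 m/s
Transfer speed at r₁ (periapsis): v₁ₜ = √(GM(2/r₁ − 1/a_t)) = 67364 m/s
(a) ΔV₁ = v₁ₜ − v₁ = 14470.6 m/s ≈ 14.47 km/s
Circular speed at r₂: v₂ = √(GM/r₂) = 25533.8 m/s
Transfer speed at r₂ (apoapsis): v₂ₜ = √(GM(2/r₂ − 1/a_t)) = 15698.5 m/s
(b) ΔV₂ = v₂ − v₂ₜ = 9835.37 m/s ≈ 9.835 km/s
(c) ΔV_total = ΔV₁ + ΔV₂ = 24306 m/s ≈ 24.31 km/s

Final answer:
(a) ΔV₁ = 14.47 km/s
(b) ΔV₂ = 9.835 km/s
(c) ΔV_total = 24.31 km/s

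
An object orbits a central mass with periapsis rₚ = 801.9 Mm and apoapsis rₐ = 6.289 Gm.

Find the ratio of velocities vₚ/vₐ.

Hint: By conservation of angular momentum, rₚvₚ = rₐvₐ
rₚ = 801.9 Mm = 8.019 × 10^8 m
rₐ = 6.289 Gm = 6.289 × 10^9 m
rₚvₚ = rₐvₐ  ⇒  vₚ/vₐ = rₐ/rₚ
vₚ/vₐ = (6.289 × 10^9) / (8.019 × 10^8) = 7.84262

Final answer: vₚ/vₐ = 7.843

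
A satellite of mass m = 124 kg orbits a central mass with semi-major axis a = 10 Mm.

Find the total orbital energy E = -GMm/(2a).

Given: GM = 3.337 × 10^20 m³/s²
a = 10 Mm = 1 × 10^7 m
GM = 3.337 × 10^20 m³/s²
2a = 2 × 10^7 m
GMm = 3.337 × 10^20 × 124 = 4.13788 × 10^22 m³·kg/s²
E = −GMm/(2a) = -2.06894 × 10^15 J ≈ -2.069 PJ

Final answer: -2.069 PJ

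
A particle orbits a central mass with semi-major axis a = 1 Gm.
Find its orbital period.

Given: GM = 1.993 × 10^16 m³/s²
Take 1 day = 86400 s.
a = 1 Gm = 1 × 10^9 m
GM = 1.993 × 10^16 m³/s²
a³ = 1 × 10^27 m³
T = 2π √(a³/GM) = 2π √((1 × 10^27) / (1.993 × 10^16)) = 2π × 223999 s
T = 1.40743 × 10^6 s ≈ 16.29 days

Final answer: 16.29 days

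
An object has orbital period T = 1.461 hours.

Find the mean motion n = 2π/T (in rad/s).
T = 1.461 hours = 5259.6 s
n = 2π / 5259.6 s = 0.00119461 rad/s ≈ 0.001195 rad/s

Final answer: n = 0.001195 rad/s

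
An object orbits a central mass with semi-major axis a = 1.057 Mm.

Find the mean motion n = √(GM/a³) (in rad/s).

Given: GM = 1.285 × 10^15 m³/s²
a = 1.057 Mm = 1.057 × 10^6 m
GM = 1.285 × 10^15 m³/s²
a³ = 1.18093 × 10^18 m³
GM/a³ = (1.285 × 10^15) / (1.18093 × 10^18) = 0.00108812 s⁻²
n = √(GM/a³) = 0.0329867 rad/s ≈ 0.03299 rad/s

Final answer: n = 0.03299 rad/s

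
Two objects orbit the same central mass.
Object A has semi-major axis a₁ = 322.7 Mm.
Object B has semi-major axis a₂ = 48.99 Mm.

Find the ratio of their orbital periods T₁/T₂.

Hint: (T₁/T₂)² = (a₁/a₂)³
a₁ = 322.7 Mm = 3.227 × 10^8 m
a₂ = 48.99 Mm = 4.899 × 10^7 m
a₁/a₂ = 6.58706
T₁/T₂ = (a₁/a₂)^(3/2) = (6.58706)^1.5 = 16.9059

Final answer: T₁/T₂ = 16.91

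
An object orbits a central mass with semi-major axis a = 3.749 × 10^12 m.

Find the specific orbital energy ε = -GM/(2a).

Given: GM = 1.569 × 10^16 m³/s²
a = 3.749 × 10^12 m
GM = 1.569 × 10^16 m³/s²
2a = 7.498 × 10^12 m
ε = −GM/(2a) = -2092.56 J/kg ≈ -2.093 kJ/kg

Final answer: -2.093 kJ/kg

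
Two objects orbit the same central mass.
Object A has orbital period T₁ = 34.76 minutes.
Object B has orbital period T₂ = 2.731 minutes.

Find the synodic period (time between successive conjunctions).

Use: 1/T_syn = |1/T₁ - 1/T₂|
T₁ = 34.76 minutes = 2085.6 s
T₂ = 2.731 minutes = 163.86 s
1/T₁ = 0.000479478 s⁻¹
1/T₂ = 0.00610277 s⁻¹
|1/T₁ − 1/T₂| = 0.00562329 s⁻¹
T_syn = 1 / |1/T₁ − 1/T₂| = 177.832 s ≈ 2.964 minutes

Final answer: T_syn = 2.964 minutes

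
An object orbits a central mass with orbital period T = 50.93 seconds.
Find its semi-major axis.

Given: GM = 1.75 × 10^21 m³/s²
T = 50.93 seconds
GM = 1.75 × 10^21 m³/s²
Kepler's third law: a³ = GM T² / (4π²)
T² = 2593.86 s²
a³ = (1.75 × 10^21) × 2593.86 / (4π²) = 1.14981 × 10^23 m³
a = (a³)^(1/3) = 4.86267 × 10^7 m ≈ 48.63 Mm

Final answer: 48.63 Mm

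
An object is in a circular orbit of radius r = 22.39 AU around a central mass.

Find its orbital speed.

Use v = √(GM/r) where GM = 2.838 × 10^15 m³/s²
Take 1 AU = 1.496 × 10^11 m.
r = 22.39 AU = 3.34954 × 10^12 m
GM = 2.838 × 10^15 m³/s²
GM/r = (2.838 × 10^15) / (3.34954 × 10^12) = 847.28 m²/s²
v = √(GM/r) = 29.1081 m/s ≈ 29.11 m/s

Final answer: 29.11 m/s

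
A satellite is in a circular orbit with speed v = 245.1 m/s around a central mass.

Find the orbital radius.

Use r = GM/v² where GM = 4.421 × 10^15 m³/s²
v = 245.1 m/s
GM = 4.421 × 10^15 m³/s²
v² = 60074 m²/s²
r = GM/v² = (4.421 × 10^15) / 60074 = 7.35926 × 10^10 m ≈ 73.59 Gm

Final answer: 73.59 Gm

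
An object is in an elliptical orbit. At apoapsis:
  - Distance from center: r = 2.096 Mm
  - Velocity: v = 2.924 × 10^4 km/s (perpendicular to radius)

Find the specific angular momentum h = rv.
r = 2.096 Mm = 2.096 × 10^6 m
v = 2.924 × 10^4 km/s = 2.924 × 10^7 m/s
h = rv = 2.096 × 10^6 × 2.924 × 10^7 = 6.1287 × 10^13 m²/s ≈ 6.129 × 10^13 m²/s

Final answer: h = 6.129 × 10^13 m²/s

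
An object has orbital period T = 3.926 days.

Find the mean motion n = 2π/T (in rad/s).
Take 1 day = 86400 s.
T = 3.926 days = 339206 s
n = 2π / 339206 s = 1.85232 × 10^-5 rad/s ≈ 1.852 × 10^-5 rad/s

Final answer: n = 1.852 × 10^-5 rad/s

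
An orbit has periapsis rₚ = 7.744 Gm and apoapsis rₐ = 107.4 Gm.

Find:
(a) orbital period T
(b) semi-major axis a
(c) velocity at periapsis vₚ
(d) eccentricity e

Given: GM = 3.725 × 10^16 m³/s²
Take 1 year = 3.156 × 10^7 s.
rₚ = 7.744 Gm = 7.744 × 10^9 m
rₐ = 107.4 Gm = 1.074 × 10^11 m
GM = 3.725 × 10^16 m³/s²
a = (rₚ + rₐ)/2 = 5.7572 × 10^10 m
e = (rₐ − rₚ)/(rₐ + rₚ) = (9.9656 × 10^10) / (1.15144 × 10^11) = 0.86549
(a) a³ = 1.90824 × 10^32 m³;  T = 2π √(a³/GM) = 2π × 7.15738 × 10^7 s = 4.49711 × 10^8 s ≈ 14.25 years
(b) a = 5.7572 × 10^10 m ≈ 57.57 Gm
(c) vₚ² = GM (2/rₚ − 1/a) = 3.725 × 10^16 × (2.58264 × 10^-10 − 1.73696 × 10^-11) = 8.97334 × 10^6 m²/s²;  vₚ = 2995.55 m/s ≈ 2.996 km/s
(d) e = 0.86549 ≈ 0.8655

Final answer:
(a) orbital period T = 14.25 years
(b) semi-major axis a = 57.57 Gm
(c) velocity at periapsis vₚ = 2.996 km/s
(d) eccentricity e = 0.8655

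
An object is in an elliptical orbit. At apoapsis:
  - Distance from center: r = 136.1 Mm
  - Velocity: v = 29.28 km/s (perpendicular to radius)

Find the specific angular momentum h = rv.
r = 136.1 Mm = 1.361 × 10^8 m
v = 29.28 km/s = 29280 m/s
h = rv = 1.361 × 10^8 × 29280 = 3.98501 × 10^12 m²/s ≈ 3.985 × 10^12 m²/s

Final answer: h = 3.985 × 10^12 m²/s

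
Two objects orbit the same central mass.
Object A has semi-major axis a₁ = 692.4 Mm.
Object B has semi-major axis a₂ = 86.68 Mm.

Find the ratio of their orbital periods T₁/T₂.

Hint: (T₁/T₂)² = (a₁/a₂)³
a₁ = 692.4 Mm = 6.924 × 10^8 m
a₂ = 86.68 Mm = 8.668 × 10^7 m
a₁/a₂ = 7.988
T₁/T₂ = (a₁/a₂)^(3/2) = (7.988)^1.5 = 22.5765

Final answer: T₁/T₂ = 22.58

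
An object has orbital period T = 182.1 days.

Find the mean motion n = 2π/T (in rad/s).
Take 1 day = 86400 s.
T = 182.1 days = 1.57334 × 10^7 s
n = 2π / (1.57334 × 10^7 s) = 3.99352 × 10^-7 rad/s ≈ 3.994 × 10^-7 rad/s

Final answer: n = 3.994 × 10^-7 rad/s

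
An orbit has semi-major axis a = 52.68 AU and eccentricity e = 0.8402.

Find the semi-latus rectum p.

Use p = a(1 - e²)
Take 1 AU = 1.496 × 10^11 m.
a = 52.68 AU = 7.88093 × 10^12 m
e = 0.8402,  e² = 0.705936,  1 − e² = 0.294064
p = a(1 − e²) = 7.88093 × 10^12 m × 0.294064 = 2.3175 × 10^12 m ≈ 15.49 AU

Final answer: p = 15.49 AU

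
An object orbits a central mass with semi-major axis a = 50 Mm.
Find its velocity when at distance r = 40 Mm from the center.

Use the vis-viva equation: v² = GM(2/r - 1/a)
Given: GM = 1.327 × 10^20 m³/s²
a = 50 Mm = 5 × 10^7 m
r = 40 Mm = 4 × 10^7 m
GM = 1.327 × 10^20 m³/s²
2/r − 1/a = 5 × 10^-8 − 2 × 10^-8 = 3 × 10^-8 m⁻¹
v² = GM (2/r − 1/a) = 3.981 × 10^12 m²/s²
v = 1.99524 × 10^6 m/s ≈ 1995 km/s

Final answer: 1995 km/s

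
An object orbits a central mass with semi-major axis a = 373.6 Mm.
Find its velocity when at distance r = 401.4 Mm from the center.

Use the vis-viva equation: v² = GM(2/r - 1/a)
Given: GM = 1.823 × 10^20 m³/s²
a = 373.6 Mm = 3.736 × 10^8 m
r = 401.4 Mm = 4.014 × 10^8 m
GM = 1.823 × 10^20 m³/s²
2/r − 1/a = 4.98256 × 10^-9 − 2.67666 × 10^-9 = 2.3059 × 10^-9 m⁻¹
v² = GM (2/r − 1/a) = 4.20366 × 10^11 m²/s²
v = 648356 m/s ≈ 648.4 km/s

Final answer: 648.4 km/s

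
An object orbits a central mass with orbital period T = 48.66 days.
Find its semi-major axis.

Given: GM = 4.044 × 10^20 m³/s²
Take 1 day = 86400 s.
T = 48.66 days = 4.20422 × 10^6 s
GM = 4.044 × 10^20 m³/s²
Kepler's third law: a³ = GM T² / (4π²)
T² = 1.76755 × 10^13 s²
a³ = (4.044 × 10^20) × (1.76755 × 10^13) / (4π²) = 1.8106 × 10^32 m³
a = (a³)^(1/3) = 5.65728 × 10^10 m ≈ 5.657 × 10^10 m

Final answer: 5.657 × 10^10 m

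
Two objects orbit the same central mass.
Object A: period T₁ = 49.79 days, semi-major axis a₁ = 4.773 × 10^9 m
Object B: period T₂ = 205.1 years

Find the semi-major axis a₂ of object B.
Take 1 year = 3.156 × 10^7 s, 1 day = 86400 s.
T₁ = 49.79 days = 4.30186 × 10^6 s
T₂ = 205.1 years = 6.47296 × 10^9 s
a₁ = 4.773 × 10^9 m
Kepler's third law: (T₂/T₁)² = (a₂/a₁)³  ⇒  a₂ = a₁ (T₂/T₁)^(2/3)
T₂/T₁ = 1504.69
(T₂/T₁)^(2/3) = 131.31
a₂ = 4.773 × 10^9 m × 131.31 = 6.26743 × 10^11 m ≈ 6.267 × 10^11 m

Final answer: a₂ = 6.267 × 10^11 m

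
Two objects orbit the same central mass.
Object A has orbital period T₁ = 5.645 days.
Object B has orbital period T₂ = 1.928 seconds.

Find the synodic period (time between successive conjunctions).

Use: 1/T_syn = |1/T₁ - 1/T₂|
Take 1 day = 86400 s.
T₁ = 5.645 days = 487728 s
T₂ = 1.928 seconds
1/T₁ = 2.05032 × 10^-6 s⁻¹
1/T₂ = 0.518672 s⁻¹
|1/T₁ − 1/T₂| = 0.51867 s⁻¹
T_syn = 1 / |1/T₁ − 1/T₂| = 1.92801 s ≈ 1.928 seconds

Final answer: T_syn = 1.928 seconds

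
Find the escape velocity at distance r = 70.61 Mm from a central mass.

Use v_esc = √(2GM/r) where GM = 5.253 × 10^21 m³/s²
r = 70.61 Mm = 7.061 × 10^7 m
GM = 5.253 × 10^21 m³/s²
2GM/r = 2 × (5.253 × 10^21) / (7.061 × 10^7) = 1.48789 × 10^14 m²/s²
v_esc = √(2GM/r) = 1.21979 × 10^7 m/s ≈ 1.22 × 10^4 km/s

Final answer: 1.22 × 10^4 km/s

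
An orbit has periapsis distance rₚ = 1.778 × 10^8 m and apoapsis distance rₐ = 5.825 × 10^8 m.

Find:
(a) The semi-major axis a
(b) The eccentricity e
rₚ = 1.778 × 10^8 m
rₐ = 5.825 × 10^8 m
(a) a = (rₚ + rₐ)/2 = 3.8015 × 10^8 m ≈ 3.801 × 10^8 m
(b) e = (rₐ − rₚ)/(rₐ + rₚ) = (4.047 × 10^8) / (7.603 × 10^8) = 0.53229

Final answer:
(a) a = 3.801 × 10^8 m
(b) e = 0.5323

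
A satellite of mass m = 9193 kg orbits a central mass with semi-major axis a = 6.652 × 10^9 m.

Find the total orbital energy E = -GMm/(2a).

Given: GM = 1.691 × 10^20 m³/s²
a = 6.652 × 10^9 m
GM = 1.691 × 10^20 m³/s²
2a = 1.3304 × 10^10 m
GMm = 1.691 × 10^20 × 9193 = 1.55454 × 10^24 m³·kg/s²
E = −GMm/(2a) = -1.16847 × 10^14 J ≈ -116.8 TJ

Final answer: -116.8 TJ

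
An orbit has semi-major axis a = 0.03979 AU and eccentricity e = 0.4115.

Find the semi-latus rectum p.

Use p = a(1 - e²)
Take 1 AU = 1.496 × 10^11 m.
a = 0.03979 AU = 5.95258 × 10^9 m
e = 0.4115,  e² = 0.169332,  1 − e² = 0.830668
p = a(1 − e²) = 5.95258 × 10^9 m × 0.830668 = 4.94462 × 10^9 m ≈ 0.03305 AU

Final answer: p = 0.03305 AU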